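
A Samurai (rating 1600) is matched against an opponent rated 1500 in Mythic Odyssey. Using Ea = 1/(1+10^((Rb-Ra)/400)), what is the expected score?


Elo expected score: Ea = 1/(1 + 10^((Rb-Ra)/400))
Rb - Ra = 1500 - 1600 = -100
(Rb-Ra)/400 = -100/400 = -0.25
10^-0.25 = 0.562341
Ea = 1/(1 + 0.562341) = 1/1.562341 = 0.6401

0.6401


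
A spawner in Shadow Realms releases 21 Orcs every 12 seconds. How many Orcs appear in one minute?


Spawns per minute = count * (60 / interval)
= 21 * (60 / 12)
= 21 * 5.0
= 105.0

105.0 per minute


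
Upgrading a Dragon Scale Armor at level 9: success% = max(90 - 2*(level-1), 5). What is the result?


raw_rate = 90 - 2 * (9 - 1)
= 90 - 2 * 8
= 90 - 16
= 74
Apply floor: max(74, 5) = 74%

74%


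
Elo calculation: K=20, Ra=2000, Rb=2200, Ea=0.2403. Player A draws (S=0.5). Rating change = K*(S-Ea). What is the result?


Elo update: delta = K * (S - Ea), where S = 0.5 (draws)
S - Ea = 0.5 - 0.2403 = 0.2597
Rating change = 20 * 0.2597
= 5.19

5.19 rating points


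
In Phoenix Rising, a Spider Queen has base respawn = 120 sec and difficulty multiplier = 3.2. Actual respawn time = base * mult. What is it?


Respawn time = base * multiplier
= 120 * 3.2
= 384.0 seconds

384.0 seconds


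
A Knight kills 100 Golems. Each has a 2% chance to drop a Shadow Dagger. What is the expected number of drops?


Expected drops = kills * (drop_rate / 100)
= 100 * (2 / 100)
= 100 * 0.02
= 2.0

2.0 drops


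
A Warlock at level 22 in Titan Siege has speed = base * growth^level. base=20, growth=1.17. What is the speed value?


value = base * growth^level
= 20 * 1.17^22
= 20 * 31.629255
= 632.59

632.59 speed


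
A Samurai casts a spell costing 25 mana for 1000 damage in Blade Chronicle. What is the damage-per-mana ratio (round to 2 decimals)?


Efficiency = damage / mana
= 1000 / 25
= 40.00

40.00 dmg/mana


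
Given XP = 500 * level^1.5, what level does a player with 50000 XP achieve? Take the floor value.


XP = 500 * level^1.5, so level = (XP / 500)^(1/1.5)
= (50000 / 500)^(1/1.5)
= 100.0^0.6667
= 21.5443
Floor: level = 21

level 21


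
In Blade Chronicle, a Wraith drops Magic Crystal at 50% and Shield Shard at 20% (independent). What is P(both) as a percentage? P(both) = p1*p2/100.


For independent events, P(both) = P(A) * P(B)
= 50% * 20%
= 1000 / 100 %
= 10.0%

10.0%


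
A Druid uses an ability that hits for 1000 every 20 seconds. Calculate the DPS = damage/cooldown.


DPS = damage / cooldown
= 1000 / 20
= 50.00

50.00 DPS


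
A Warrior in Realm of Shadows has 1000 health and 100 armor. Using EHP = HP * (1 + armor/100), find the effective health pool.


EHP = 1000 * (1 + 100/100)
= 1000 * (1 + 1.0)
= 1000 * 2.0
= 2000.0

2000.0 EHP


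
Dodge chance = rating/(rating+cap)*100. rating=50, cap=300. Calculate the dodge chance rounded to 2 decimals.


dodge% = 50 / (50 + 300) * 100
= 50 / 350 * 100
= 0.142857 * 100
= 14.29%

14.29%


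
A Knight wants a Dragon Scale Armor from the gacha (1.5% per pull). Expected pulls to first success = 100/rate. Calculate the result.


Expected pulls for a geometric distribution = 1/p = 100 / rate%
= 100 / 1.5
= 66.67

66.67 pulls


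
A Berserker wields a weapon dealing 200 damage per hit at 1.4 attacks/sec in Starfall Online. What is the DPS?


DPS = damage * attack_speed
= 200 * 1.4
= 280.0

280.0 DPS


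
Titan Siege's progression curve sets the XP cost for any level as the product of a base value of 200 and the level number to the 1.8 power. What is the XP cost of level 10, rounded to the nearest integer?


XP = 200 * level^1.8
Substitute level = 10:
XP = 200 * 10^1.8
= 200 * 63.0957
= 12619

12619 XP


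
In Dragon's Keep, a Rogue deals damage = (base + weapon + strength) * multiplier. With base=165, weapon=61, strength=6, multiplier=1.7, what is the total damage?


Sum base + weapon + str = 165 + 61 + 6 = 232
Multiply by 1.7:
232 * 1.7 = 394.4

394.4 damage


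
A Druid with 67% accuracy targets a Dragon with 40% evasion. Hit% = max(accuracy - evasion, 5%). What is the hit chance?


accuracy - evasion = 67 - 40 = 27
Apply floor: max(27, 5) = 27
Hit chance = 27%

27%


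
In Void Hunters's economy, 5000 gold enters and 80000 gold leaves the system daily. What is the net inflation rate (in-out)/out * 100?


Net gold = 5000 - 80000 = -75000
Inflation rate = net / sunk * 100 = -75000 / 80000 * 100
= -0.9375 * 100
= -93.75%

-93.75%


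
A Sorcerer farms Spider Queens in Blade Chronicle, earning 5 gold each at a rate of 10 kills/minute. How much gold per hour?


Gold per minute = 5 * 10 = 50
Gold per hour = 50 * 60 = 3000

3000 gold/hour


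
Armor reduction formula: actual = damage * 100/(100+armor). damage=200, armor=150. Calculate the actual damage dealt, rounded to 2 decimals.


actual = 200 * 100 / (100 + 150)
= 200 * 100 / 250
= 20000 / 250
= 80.00

80.00 damage


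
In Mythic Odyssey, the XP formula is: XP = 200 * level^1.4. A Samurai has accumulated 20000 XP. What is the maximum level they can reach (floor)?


XP = 200 * level^1.4, so level = (XP / 200)^(1/1.4)
= (20000 / 200)^(1/1.4)
= 100.0^0.7143
= 26.827
Floor: level = 26

level 26


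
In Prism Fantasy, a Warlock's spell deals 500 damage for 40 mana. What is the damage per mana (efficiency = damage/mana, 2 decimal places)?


Efficiency = damage / mana
= 500 / 40
= 12.50

12.50 dmg/mana


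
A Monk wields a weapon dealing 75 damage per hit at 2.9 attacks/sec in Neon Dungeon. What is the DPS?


DPS = damage * attack_speed
= 75 * 2.9
= 217.5

217.5 DPS


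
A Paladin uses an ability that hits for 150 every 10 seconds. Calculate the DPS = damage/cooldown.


DPS = damage / cooldown
= 150 / 10
= 15.00

15.00 DPS


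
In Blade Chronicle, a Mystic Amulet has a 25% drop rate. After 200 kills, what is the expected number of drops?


Expected drops = kills * (drop_rate / 100)
= 200 * (25 / 100)
= 200 * 0.25
= 50.0

50.0 drops


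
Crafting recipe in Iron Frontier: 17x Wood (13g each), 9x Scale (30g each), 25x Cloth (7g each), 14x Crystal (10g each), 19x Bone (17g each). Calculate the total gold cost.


Cost breakdown:
  Wood: 17 * 13 = 221
  Scale: 9 * 30 = 270
  Cloth: 25 * 7 = 175
  Crystal: 14 * 10 = 140
  Bone: 19 * 17 = 323
Total = 221 + 270 + 175 + 140 + 323 = 1129

1129 gold


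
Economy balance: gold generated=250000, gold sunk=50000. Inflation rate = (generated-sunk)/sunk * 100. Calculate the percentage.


Net gold = 250000 - 50000 = 200000
Inflation rate = net / sunk * 100 = 200000 / 50000 * 100
= 4.0 * 100
= 400.00%

400.00%


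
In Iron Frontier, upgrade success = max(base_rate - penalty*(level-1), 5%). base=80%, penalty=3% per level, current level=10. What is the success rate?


raw_rate = 80 - 3 * (10 - 1)
= 80 - 3 * 9
= 80 - 27
= 53
Apply floor: max(53, 5) = 53%

53%


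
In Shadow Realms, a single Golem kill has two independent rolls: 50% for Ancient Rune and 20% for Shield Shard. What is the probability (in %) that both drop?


For independent events, P(both) = P(A) * P(B)
= 50% * 20%
= 1000 / 100 %
= 10.0%

10.0%


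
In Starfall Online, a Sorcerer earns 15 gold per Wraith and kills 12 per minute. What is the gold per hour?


Gold per minute = 15 * 12 = 180
Gold per hour = 180 * 60 = 10800

10800 gold/hour


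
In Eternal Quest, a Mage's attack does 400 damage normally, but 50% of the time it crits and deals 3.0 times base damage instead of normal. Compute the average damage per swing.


E[dmg] = base * (1 + crit_chance * (crit_mult - 1))
cc as decimal = 50/100 = 0.5
cm - 1 = 3.0 - 1 = 2.0
Bonus factor = 0.5 * 2.0 = 1.0
Total multiplier = 1 + 1.0 = 2.0
Expected damage = 400 * 2.0 = 800.00

800.00 damage


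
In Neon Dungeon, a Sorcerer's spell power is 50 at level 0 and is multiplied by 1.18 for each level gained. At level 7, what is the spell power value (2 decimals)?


value = base * growth^level
= 50 * 1.18^7
= 50 * 3.185474
= 159.27

159.27 spell power


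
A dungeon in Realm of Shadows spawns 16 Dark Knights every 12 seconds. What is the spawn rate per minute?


Spawns per minute = count * (60 / interval)
= 16 * (60 / 12)
= 16 * 5.0
= 80.0

80.0 per minute


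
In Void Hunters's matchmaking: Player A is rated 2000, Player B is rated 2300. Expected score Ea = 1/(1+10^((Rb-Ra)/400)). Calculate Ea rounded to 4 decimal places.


Elo expected score: Ea = 1/(1 + 10^((Rb-Ra)/400))
Rb - Ra = 2300 - 2000 = 300
(Rb-Ra)/400 = 300/400 = 0.75
10^0.75 = 5.623413
Ea = 1/(1 + 5.623413) = 1/6.623413 = 0.1510

0.1510


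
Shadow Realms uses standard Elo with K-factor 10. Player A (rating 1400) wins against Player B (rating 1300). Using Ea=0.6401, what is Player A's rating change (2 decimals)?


Elo update: delta = K * (S - Ea), where S = 1 (wins)
S - Ea = 1 - 0.6401 = 0.3599
Rating change = 10 * 0.3599
= 3.60

3.60 rating points


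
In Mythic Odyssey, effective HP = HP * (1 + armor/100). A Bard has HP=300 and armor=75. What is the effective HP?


EHP = 300 * (1 + 75/100)
= 300 * (1 + 0.75)
= 300 * 1.75
= 525.0

525.0 EHP


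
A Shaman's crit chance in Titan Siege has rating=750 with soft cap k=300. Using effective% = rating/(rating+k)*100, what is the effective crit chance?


effective% = rating / (rating + k) * 100
= 750 / (750 + 300) * 100
= 750 / 1050 * 100
= 0.714286 * 100
= 71.43%

71.43%


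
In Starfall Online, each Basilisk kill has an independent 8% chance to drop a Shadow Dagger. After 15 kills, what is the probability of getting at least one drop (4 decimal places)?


P(at least one) = 1 - P(none) = 1 - (1-p)^n
p = 8/100 = 0.08
1 - p = 0.92
(1 - p)^15 = 0.92^15 = 0.286297
P(at least one) = 1 - 0.286297 = 0.7137

0.7137


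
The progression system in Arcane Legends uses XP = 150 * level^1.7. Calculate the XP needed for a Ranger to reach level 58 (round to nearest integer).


XP = 150 * level^1.7
Substitute level = 58:
XP = 150 * 58^1.7
= 150 * 995.0103
= 149252

149252 XP


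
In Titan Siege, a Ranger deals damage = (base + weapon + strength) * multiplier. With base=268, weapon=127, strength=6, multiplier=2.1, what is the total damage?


Sum base + weapon + str = 268 + 127 + 6 = 401
Multiply by 2.1:
401 * 2.1 = 842.1

842.1 damage


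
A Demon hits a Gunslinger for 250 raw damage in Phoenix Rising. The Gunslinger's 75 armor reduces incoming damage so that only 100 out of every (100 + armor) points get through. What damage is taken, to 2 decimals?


actual = 250 * 100 / (100 + 75)
= 250 * 100 / 175
= 25000 / 175
= 142.86

142.86 damage


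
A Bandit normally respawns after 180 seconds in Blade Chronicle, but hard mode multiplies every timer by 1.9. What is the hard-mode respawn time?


Respawn time = base * multiplier
= 180 * 1.9
= 342.0 seconds

342.0 seconds


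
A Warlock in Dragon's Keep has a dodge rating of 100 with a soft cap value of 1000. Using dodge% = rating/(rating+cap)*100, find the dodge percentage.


dodge% = 100 / (100 + 1000) * 100
= 100 / 1100 * 100
= 0.090909 * 100
= 9.09%

9.09%


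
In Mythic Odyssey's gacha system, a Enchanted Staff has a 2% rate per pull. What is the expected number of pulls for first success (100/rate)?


Expected pulls for a geometric distribution = 1/p = 100 / rate%
= 100 / 2
= 50.0

50.0 pulls


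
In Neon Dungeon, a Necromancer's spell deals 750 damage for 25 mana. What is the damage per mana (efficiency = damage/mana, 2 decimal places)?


Efficiency = damage / mana
= 750 / 25
= 30.00

30.00 dmg/mana


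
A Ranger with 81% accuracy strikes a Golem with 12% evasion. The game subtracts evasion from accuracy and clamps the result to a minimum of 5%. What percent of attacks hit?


accuracy - evasion = 81 - 12 = 69
Apply floor: max(69, 5) = 69
Hit chance = 69%

69%


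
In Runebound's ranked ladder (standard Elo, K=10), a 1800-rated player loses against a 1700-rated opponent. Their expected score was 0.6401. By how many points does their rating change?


Elo update: delta = K * (S - Ea), where S = 0 (loses)
S - Ea = 0 - 0.6401 = -0.6401
Rating change = 10 * -0.6401
= -6.40

-6.40 rating points


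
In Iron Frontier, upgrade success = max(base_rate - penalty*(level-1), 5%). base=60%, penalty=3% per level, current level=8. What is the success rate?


raw_rate = 60 - 3 * (8 - 1)
= 60 - 3 * 7
= 60 - 21
= 39
Apply floor: max(39, 5) = 39%

39%


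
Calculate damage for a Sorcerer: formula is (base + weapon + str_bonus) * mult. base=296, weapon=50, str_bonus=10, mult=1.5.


Sum base + weapon + str = 296 + 50 + 10 = 356
Multiply by 1.5:
356 * 1.5 = 534.0

534.0 damage


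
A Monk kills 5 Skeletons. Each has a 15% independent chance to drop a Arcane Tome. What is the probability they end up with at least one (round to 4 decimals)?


P(at least one) = 1 - P(none) = 1 - (1-p)^n
p = 15/100 = 0.15
1 - p = 0.85
(1 - p)^5 = 0.85^5 = 0.443705
P(at least one) = 1 - 0.443705 = 0.5563

0.5563


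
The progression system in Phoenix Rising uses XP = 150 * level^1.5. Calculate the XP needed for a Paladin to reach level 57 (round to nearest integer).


XP = 150 * level^1.5
Substitute level = 57:
XP = 150 * 57^1.5
= 150 * 430.3406
= 64551

64551 XP


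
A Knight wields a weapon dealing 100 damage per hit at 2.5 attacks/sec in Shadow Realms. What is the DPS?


DPS = damage * attack_speed
= 100 * 2.5
= 250.0

250.0 DPS


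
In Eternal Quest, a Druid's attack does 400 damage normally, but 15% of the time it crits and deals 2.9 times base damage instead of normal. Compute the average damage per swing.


E[dmg] = base * (1 + crit_chance * (crit_mult - 1))
cc as decimal = 15/100 = 0.15
cm - 1 = 2.9 - 1 = 1.9
Bonus factor = 0.15 * 1.9 = 0.285
Total multiplier = 1 + 0.285 = 1.285
Expected damage = 400 * 1.285 = 514.00

514.00 damage


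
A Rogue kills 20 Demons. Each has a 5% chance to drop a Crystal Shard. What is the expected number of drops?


Expected drops = kills * (drop_rate / 100)
= 20 * (5 / 100)
= 20 * 0.05
= 1.0

1.0 drops


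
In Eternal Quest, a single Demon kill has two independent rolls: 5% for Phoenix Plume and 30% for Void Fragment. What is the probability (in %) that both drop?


For independent events, P(both) = P(A) * P(B)
= 5% * 30%
= 150 / 100 %
= 1.5%

1.5%


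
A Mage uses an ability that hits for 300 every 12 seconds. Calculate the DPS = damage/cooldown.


DPS = damage / cooldown
= 300 / 12
= 25.00

25.00 DPS


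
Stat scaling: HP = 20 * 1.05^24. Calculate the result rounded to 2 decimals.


value = base * growth^level
= 20 * 1.05^24
= 20 * 3.2251
= 64.50

64.50 HP


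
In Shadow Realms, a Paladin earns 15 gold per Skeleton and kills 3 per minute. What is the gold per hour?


Gold per minute = 15 * 3 = 45
Gold per hour = 45 * 60 = 2700

2700 gold/hour


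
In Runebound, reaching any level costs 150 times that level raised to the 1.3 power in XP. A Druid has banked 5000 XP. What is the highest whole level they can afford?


XP = 150 * level^1.3, so level = (XP / 150)^(1/1.3)
= (5000 / 150)^(1/1.3)
= 33.3333^0.7692
= 14.8404
Floor: level = 14

level 14


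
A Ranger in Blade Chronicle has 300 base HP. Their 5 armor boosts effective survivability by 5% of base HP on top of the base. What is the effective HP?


EHP = 300 * (1 + 5/100)
= 300 * (1 + 0.05)
= 300 * 1.05
= 315.0

315.0 EHP


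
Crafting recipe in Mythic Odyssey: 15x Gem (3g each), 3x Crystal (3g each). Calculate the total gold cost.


Cost breakdown:
  Gem: 15 * 3 = 45
  Crystal: 3 * 3 = 9
Total = 45 + 9 = 54

54 gold


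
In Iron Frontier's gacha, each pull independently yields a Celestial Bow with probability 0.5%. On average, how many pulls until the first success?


Expected pulls for a geometric distribution = 1/p = 100 / rate%
= 100 / 0.5
= 200.0

200.0 pulls


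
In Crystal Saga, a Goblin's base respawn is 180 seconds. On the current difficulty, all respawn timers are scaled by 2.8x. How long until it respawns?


Respawn time = base * multiplier
= 180 * 2.8
= 504.0 seconds

504.0 seconds


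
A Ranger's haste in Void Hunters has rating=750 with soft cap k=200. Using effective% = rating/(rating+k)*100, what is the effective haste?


effective% = rating / (rating + k) * 100
= 750 / (750 + 200) * 100
= 750 / 950 * 100
= 0.789474 * 100
= 78.95%

78.95%


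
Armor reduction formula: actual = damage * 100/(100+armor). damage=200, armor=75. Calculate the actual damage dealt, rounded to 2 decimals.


actual = 200 * 100 / (100 + 75)
= 200 * 100 / 175
= 20000 / 175
= 114.29

114.29 damage


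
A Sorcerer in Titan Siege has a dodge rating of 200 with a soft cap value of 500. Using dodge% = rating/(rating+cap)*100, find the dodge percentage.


dodge% = 200 / (200 + 500) * 100
= 200 / 700 * 100
= 0.285714 * 100
= 28.57%

28.57%


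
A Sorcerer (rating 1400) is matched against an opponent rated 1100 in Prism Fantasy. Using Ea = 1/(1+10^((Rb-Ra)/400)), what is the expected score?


Elo expected score: Ea = 1/(1 + 10^((Rb-Ra)/400))
Rb - Ra = 1100 - 1400 = -300
(Rb-Ra)/400 = -300/400 = -0.75
10^-0.75 = 0.177828
Ea = 1/(1 + 0.177828) = 1/1.177828 = 0.8490

0.8490


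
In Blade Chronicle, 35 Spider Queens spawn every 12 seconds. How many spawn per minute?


Spawns per minute = count * (60 / interval)
= 35 * (60 / 12)
= 35 * 5.0
= 175.0

175.0 per minute


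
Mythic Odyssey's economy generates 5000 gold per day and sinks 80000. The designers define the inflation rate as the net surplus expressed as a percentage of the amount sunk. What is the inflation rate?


Net gold = 5000 - 80000 = -75000
Inflation rate = net / sunk * 100 = -75000 / 80000 * 100
= -0.9375 * 100
= -93.75%

-93.75%


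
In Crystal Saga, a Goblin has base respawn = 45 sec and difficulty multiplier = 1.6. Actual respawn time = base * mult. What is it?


Respawn time = base * multiplier
= 45 * 1.6
= 72.0 seconds

72.0 seconds


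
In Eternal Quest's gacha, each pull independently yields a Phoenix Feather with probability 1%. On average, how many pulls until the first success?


Expected pulls for a geometric distribution = 1/p = 100 / rate%
= 100 / 1
= 100.0

100.0 pulls


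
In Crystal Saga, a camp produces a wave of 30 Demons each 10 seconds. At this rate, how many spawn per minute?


Spawns per minute = count * (60 / interval)
= 30 * (60 / 10)
= 30 * 6.0
= 180.0

180.0 per minute


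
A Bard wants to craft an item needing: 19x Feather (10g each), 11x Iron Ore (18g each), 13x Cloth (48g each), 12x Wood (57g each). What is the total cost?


Cost breakdown:
  Feather: 19 * 10 = 190
  Iron Ore: 11 * 18 = 198
  Cloth: 13 * 48 = 624
  Wood: 12 * 57 = 684
Total = 190 + 198 + 624 + 684 = 1696

1696 gold


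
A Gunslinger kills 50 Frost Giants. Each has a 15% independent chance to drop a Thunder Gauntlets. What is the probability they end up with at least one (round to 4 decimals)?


P(at least one) = 1 - P(none) = 1 - (1-p)^n
p = 15/100 = 0.15
1 - p = 0.85
(1 - p)^50 = 0.85^50 = 0.000296
P(at least one) = 1 - 0.000296 = 0.9997

0.9997


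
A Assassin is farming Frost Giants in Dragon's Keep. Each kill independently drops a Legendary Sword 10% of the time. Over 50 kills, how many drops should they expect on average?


Expected drops = kills * (drop_rate / 100)
= 50 * (10 / 100)
= 50 * 0.1
= 5.0

5.0 drops


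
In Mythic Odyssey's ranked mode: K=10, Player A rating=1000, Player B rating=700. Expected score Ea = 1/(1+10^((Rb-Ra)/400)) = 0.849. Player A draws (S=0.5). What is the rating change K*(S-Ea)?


Elo update: delta = K * (S - Ea), where S = 0.5 (draws)
S - Ea = 0.5 - 0.849 = -0.349
Rating change = 10 * -0.349
= -3.49

-3.49 rating points


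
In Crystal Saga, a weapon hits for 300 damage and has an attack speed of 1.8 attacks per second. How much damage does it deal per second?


DPS = damage * attack_speed
= 300 * 1.8
= 540.0

540.0 DPS


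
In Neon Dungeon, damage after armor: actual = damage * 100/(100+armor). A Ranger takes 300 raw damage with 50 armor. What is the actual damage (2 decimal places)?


actual = 300 * 100 / (100 + 50)
= 300 * 100 / 150
= 30000 / 150
= 200.00

200.00 damage


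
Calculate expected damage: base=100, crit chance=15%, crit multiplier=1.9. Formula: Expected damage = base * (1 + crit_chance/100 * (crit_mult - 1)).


E[dmg] = base * (1 + crit_chance * (crit_mult - 1))
cc as decimal = 15/100 = 0.15
cm - 1 = 1.9 - 1 = 0.9
Bonus factor = 0.15 * 0.9 = 0.135
Total multiplier = 1 + 0.135 = 1.135
Expected damage = 100 * 1.135 = 113.50

113.50 damage


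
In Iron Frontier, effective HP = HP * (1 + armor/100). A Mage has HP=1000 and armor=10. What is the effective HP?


EHP = 1000 * (1 + 10/100)
= 1000 * (1 + 0.1)
= 1000 * 1.1
= 1100.0

1100.0 EHP


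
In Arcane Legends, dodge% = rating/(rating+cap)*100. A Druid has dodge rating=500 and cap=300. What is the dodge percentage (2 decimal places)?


dodge% = 500 / (500 + 300) * 100
= 500 / 800 * 100
= 0.625 * 100
= 62.50%

62.50%


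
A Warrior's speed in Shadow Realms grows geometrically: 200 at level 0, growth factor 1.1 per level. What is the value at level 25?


value = base * growth^level
= 200 * 1.1^25
= 200 * 10.834706
= 2166.94

2166.94 speed


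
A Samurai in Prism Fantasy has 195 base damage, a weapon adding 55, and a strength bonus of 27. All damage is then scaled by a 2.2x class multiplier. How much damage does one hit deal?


Sum base + weapon + str = 195 + 55 + 27 = 277
Multiply by 2.2:
277 * 2.2 = 609.4

609.4 damage


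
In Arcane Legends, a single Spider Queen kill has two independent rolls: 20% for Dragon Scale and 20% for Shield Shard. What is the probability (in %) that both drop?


For independent events, P(both) = P(A) * P(B)
= 20% * 20%
= 400 / 100 %
= 4.0%

4.0%


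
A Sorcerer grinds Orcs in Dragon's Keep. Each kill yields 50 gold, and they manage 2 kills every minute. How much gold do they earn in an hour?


Gold per minute = 50 * 2 = 100
Gold per hour = 100 * 60 = 6000

6000 gold/hour


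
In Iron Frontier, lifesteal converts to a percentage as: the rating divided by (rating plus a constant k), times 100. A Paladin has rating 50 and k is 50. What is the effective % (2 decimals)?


effective% = rating / (rating + k) * 100
= 50 / (50 + 50) * 100
= 50 / 100 * 100
= 0.5 * 100
= 50.00%

50.00%


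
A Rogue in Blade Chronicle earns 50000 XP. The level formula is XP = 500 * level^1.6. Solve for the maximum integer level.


XP = 500 * level^1.6, so level = (XP / 500)^(1/1.6)
= (50000 / 500)^(1/1.6)
= 100.0^0.625
= 17.7828
Floor: level = 17

level 17


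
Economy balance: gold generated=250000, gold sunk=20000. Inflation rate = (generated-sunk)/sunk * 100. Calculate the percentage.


Net gold = 250000 - 20000 = 230000
Inflation rate = net / sunk * 100 = 230000 / 20000 * 100
= 11.5 * 100
= 1150.00%

1150.00%


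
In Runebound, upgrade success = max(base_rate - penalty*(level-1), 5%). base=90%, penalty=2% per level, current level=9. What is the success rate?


raw_rate = 90 - 2 * (9 - 1)
= 90 - 2 * 8
= 90 - 16
= 74
Apply floor: max(74, 5) = 74%

74%


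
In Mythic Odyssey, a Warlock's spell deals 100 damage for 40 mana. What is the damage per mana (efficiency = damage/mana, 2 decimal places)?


Efficiency = damage / mana
= 100 / 40
= 2.50

2.50 dmg/mana


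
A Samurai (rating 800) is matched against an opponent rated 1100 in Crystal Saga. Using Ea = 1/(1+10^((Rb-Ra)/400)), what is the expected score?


Elo expected score: Ea = 1/(1 + 10^((Rb-Ra)/400))
Rb - Ra = 1100 - 800 = 300
(Rb-Ra)/400 = 300/400 = 0.75
10^0.75 = 5.623413
Ea = 1/(1 + 5.623413) = 1/6.623413 = 0.1510

0.1510


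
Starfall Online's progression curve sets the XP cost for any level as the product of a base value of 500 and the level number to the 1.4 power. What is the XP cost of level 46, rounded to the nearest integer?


XP = 500 * level^1.4
Substitute level = 46:
XP = 500 * 46^1.4
= 500 * 212.7458
= 106373

106373 XP


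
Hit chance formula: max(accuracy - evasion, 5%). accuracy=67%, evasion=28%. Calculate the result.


accuracy - evasion = 67 - 28 = 39
Apply floor: max(39, 5) = 39
Hit chance = 39%

39%


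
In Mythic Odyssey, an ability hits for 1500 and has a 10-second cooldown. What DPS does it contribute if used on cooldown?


DPS = damage / cooldown
= 1500 / 10
= 150.00

150.00 DPS


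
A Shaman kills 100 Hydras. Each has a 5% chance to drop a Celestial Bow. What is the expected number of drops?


Expected drops = kills * (drop_rate / 100)
= 100 * (5 / 100)
= 100 * 0.05
= 5.0

5.0 drops


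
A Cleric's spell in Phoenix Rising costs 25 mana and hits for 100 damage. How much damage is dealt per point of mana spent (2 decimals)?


Efficiency = damage / mana
= 100 / 25
= 4.00

4.00 dmg/mana


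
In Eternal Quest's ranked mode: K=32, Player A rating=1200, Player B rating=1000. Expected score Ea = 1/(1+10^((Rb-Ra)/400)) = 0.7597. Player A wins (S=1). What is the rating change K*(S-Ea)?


Elo update: delta = K * (S - Ea), where S = 1 (wins)
S - Ea = 1 - 0.7597 = 0.2403
Rating change = 32 * 0.2403
= 7.69

7.69 rating points


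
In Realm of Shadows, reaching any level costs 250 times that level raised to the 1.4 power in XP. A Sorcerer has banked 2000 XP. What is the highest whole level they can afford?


XP = 250 * level^1.4, so level = (XP / 250)^(1/1.4)
= (2000 / 250)^(1/1.4)
= 8.0^0.7143
= 4.4164
Floor: level = 4

level 4


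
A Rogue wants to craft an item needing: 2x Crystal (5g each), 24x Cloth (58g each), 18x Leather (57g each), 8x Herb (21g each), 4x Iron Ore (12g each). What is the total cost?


Cost breakdown:
  Crystal: 2 * 5 = 10
  Cloth: 24 * 58 = 1392
  Leather: 18 * 57 = 1026
  Herb: 8 * 21 = 168
  Iron Ore: 4 * 12 = 48
Total = 10 + 1392 + 1026 + 168 + 48 = 2644

2644 gold


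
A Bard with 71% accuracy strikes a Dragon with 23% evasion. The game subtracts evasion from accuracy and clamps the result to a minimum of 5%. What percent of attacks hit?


accuracy - evasion = 71 - 23 = 48
Apply floor: max(48, 5) = 48
Hit chance = 48%

48%


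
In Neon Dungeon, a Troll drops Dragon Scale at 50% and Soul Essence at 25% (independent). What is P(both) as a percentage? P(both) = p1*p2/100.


For independent events, P(both) = P(A) * P(B)
= 50% * 25%
= 1250 / 100 %
= 12.5%

12.5%


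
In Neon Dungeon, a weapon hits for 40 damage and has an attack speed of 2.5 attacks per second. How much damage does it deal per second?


DPS = damage * attack_speed
= 40 * 2.5
= 100.0

100.0 DPS


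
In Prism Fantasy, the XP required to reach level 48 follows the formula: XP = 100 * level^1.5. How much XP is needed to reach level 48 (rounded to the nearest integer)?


XP = 100 * level^1.5
Substitute level = 48:
XP = 100 * 48^1.5
= 100 * 332.5538
= 33255

33255 XP


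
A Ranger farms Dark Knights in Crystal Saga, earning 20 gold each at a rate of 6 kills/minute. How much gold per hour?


Gold per minute = 20 * 6 = 120
Gold per hour = 120 * 60 = 7200

7200 gold/hour


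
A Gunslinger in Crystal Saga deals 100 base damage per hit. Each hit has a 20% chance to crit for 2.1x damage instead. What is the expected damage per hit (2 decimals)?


E[dmg] = base * (1 + crit_chance * (crit_mult - 1))
cc as decimal = 20/100 = 0.2
cm - 1 = 2.1 - 1 = 1.1
Bonus factor = 0.2 * 1.1 = 0.22
Total multiplier = 1 + 0.22 = 1.22
Expected damage = 100 * 1.22 = 122.00

122.00 damage


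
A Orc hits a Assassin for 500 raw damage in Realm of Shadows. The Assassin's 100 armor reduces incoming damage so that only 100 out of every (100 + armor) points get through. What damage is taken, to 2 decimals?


actual = 500 * 100 / (100 + 100)
= 500 * 100 / 200
= 50000 / 200
= 250.00

250.00 damage


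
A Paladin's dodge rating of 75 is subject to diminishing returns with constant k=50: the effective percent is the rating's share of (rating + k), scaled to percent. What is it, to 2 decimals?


effective% = rating / (rating + k) * 100
= 75 / (75 + 50) * 100
= 75 / 125 * 100
= 0.6 * 100
= 60.00%

60.00%


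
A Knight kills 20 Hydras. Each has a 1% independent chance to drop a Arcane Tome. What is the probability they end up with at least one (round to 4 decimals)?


P(at least one) = 1 - P(none) = 1 - (1-p)^n
p = 1/100 = 0.01
1 - p = 0.99
(1 - p)^20 = 0.99^20 = 0.817907
P(at least one) = 1 - 0.817907 = 0.1821

0.1821


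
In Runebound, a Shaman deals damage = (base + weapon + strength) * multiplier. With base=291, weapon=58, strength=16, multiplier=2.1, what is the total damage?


Sum base + weapon + str = 291 + 58 + 16 = 365
Multiply by 2.1:
365 * 2.1 = 766.5

766.5 damage


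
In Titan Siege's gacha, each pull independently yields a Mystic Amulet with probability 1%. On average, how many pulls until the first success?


Expected pulls for a geometric distribution = 1/p = 100 / rate%
= 100 / 1
= 100.0

100.0 pulls


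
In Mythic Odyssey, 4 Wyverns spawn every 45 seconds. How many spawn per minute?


Spawns per minute = count * (60 / interval)
= 4 * (60 / 45)
= 4 * 1.3333
= 5.33

5.33 per minute


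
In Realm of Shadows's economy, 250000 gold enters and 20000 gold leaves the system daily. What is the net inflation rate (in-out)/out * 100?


Net gold = 250000 - 20000 = 230000
Inflation rate = net / sunk * 100 = 230000 / 20000 * 100
= 11.5 * 100
= 1150.00%

1150.00%


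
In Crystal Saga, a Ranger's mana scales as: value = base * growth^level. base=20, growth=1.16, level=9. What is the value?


value = base * growth^level
= 20 * 1.16^9
= 20 * 3.802961
= 76.06

76.06 mana


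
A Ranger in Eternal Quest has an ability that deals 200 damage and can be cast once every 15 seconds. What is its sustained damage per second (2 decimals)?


DPS = damage / cooldown
= 200 / 15
= 13.33

13.33 DPS


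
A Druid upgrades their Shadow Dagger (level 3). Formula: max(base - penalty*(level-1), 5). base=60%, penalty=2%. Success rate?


raw_rate = 60 - 2 * (3 - 1)
= 60 - 2 * 2
= 60 - 4
= 56
Apply floor: max(56, 5) = 56%

56%


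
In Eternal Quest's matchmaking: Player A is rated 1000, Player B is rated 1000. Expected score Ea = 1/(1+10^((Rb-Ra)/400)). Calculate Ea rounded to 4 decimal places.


Elo expected score: Ea = 1/(1 + 10^((Rb-Ra)/400))
Rb - Ra = 1000 - 1000 = 0
(Rb-Ra)/400 = 0/400 = 0.0
10^0.0 = 1.0
Ea = 1/(1 + 1.0) = 1/2.0 = 0.5000

0.5000


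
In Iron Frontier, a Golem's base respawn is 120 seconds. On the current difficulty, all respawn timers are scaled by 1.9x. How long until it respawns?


Respawn time = base * multiplier
= 120 * 1.9
= 228.0 seconds

228.0 seconds


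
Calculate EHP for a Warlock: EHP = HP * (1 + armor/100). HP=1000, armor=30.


EHP = 1000 * (1 + 30/100)
= 1000 * (1 + 0.3)
= 1000 * 1.3
= 1300.0

1300.0 EHP


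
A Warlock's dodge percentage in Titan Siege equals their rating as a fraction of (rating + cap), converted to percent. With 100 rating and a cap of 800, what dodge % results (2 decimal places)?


dodge% = 100 / (100 + 800) * 100
= 100 / 900 * 100
= 0.111111 * 100
= 11.11%

11.11%


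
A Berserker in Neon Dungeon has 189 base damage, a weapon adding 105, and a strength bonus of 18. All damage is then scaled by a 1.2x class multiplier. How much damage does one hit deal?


Sum base + weapon + str = 189 + 105 + 18 = 312
Multiply by 1.2:
312 * 1.2 = 374.4

374.4 damage


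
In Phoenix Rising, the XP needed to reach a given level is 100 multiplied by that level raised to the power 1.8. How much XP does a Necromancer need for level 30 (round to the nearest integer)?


XP = 100 * level^1.8
Substitute level = 30:
XP = 100 * 30^1.8
= 100 * 455.8461
= 45585

45585 XP


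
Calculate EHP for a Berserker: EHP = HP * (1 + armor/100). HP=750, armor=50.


EHP = 750 * (1 + 50/100)
= 750 * (1 + 0.5)
= 750 * 1.5
= 1125.0

1125.0 EHP


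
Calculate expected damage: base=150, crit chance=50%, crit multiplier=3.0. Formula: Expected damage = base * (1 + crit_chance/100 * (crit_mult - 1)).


E[dmg] = base * (1 + crit_chance * (crit_mult - 1))
cc as decimal = 50/100 = 0.5
cm - 1 = 3.0 - 1 = 2.0
Bonus factor = 0.5 * 2.0 = 1.0
Total multiplier = 1 + 1.0 = 2.0
Expected damage = 150 * 2.0 = 300.00

300.00 damage


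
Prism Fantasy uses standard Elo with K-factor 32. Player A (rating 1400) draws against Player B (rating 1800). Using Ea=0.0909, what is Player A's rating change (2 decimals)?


Elo update: delta = K * (S - Ea), where S = 0.5 (draws)
S - Ea = 0.5 - 0.0909 = 0.4091
Rating change = 32 * 0.4091
= 13.09

13.09 rating points


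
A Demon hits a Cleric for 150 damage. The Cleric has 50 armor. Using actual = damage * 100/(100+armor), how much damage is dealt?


actual = 150 * 100 / (100 + 50)
= 150 * 100 / 150
= 15000 / 150
= 100.00

100.00 damage


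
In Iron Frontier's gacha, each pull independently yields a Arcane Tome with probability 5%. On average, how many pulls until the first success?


Expected pulls for a geometric distribution = 1/p = 100 / rate%
= 100 / 5
= 20.0

20.0 pulls


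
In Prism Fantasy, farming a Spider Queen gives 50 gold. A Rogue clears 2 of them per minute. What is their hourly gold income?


Gold per minute = 50 * 2 = 100
Gold per hour = 100 * 60 = 6000

6000 gold/hour


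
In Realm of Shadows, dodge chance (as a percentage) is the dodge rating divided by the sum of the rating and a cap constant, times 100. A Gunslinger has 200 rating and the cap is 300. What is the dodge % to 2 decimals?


dodge% = 200 / (200 + 300) * 100
= 200 / 500 * 100
= 0.4 * 100
= 40.00%

40.00%


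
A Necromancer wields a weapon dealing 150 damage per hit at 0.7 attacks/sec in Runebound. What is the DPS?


DPS = damage * attack_speed
= 150 * 0.7
= 105.0

105.0 DPS


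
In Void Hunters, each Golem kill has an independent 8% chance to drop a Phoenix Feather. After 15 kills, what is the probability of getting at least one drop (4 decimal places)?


P(at least one) = 1 - P(none) = 1 - (1-p)^n
p = 8/100 = 0.08
1 - p = 0.92
(1 - p)^15 = 0.92^15 = 0.286297
P(at least one) = 1 - 0.286297 = 0.7137

0.7137


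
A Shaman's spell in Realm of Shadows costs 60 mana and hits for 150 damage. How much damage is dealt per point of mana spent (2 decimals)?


Efficiency = damage / mana
= 150 / 60
= 2.50

2.50 dmg/mana


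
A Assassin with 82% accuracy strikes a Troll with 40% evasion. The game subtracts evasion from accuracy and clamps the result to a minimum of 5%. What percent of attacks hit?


accuracy - evasion = 82 - 40 = 42
Apply floor: max(42, 5) = 42
Hit chance = 42%

42%


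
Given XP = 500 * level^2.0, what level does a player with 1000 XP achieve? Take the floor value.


XP = 500 * level^2.0, so level = (XP / 500)^(1/2.0)
= (1000 / 500)^(1/2.0)
= 2.0^0.5
= 1.4142
Floor: level = 1

level 1


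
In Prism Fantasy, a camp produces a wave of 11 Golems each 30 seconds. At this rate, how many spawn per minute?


Spawns per minute = count * (60 / interval)
= 11 * (60 / 30)
= 11 * 2.0
= 22.0

22.0 per minute


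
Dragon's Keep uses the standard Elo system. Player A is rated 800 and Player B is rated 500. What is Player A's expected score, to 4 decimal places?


Elo expected score: Ea = 1/(1 + 10^((Rb-Ra)/400))
Rb - Ra = 500 - 800 = -300
(Rb-Ra)/400 = -300/400 = -0.75
10^-0.75 = 0.177828
Ea = 1/(1 + 0.177828) = 1/1.177828 = 0.8490

0.8490


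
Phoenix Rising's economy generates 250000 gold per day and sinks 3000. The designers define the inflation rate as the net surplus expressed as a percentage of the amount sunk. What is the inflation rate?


Net gold = 250000 - 3000 = 247000
Inflation rate = net / sunk * 100 = 247000 / 3000 * 100
= 82.333333 * 100
= 8233.33%

8233.33%


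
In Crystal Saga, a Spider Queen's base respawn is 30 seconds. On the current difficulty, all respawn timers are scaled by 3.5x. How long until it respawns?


Respawn time = base * multiplier
= 30 * 3.5
= 105.0 seconds

105.0 seconds


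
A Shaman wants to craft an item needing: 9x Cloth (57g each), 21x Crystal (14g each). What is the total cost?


Cost breakdown:
  Cloth: 9 * 57 = 513
  Crystal: 21 * 14 = 294
Total = 513 + 294 = 807

807 gold


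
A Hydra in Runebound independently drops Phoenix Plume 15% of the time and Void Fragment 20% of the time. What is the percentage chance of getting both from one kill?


For independent events, P(both) = P(A) * P(B)
= 15% * 20%
= 300 / 100 %
= 3.0%

3.0%


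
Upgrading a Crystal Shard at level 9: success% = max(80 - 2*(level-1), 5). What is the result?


raw_rate = 80 - 2 * (9 - 1)
= 80 - 2 * 8
= 80 - 16
= 64
Apply floor: max(64, 5) = 64%

64%


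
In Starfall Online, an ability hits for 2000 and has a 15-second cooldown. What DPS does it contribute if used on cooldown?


DPS = damage / cooldown
= 2000 / 15
= 133.33

133.33 DPS


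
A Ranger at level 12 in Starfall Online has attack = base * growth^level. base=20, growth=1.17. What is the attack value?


value = base * growth^level
= 20 * 1.17^12
= 20 * 6.580067
= 131.60

131.60 attack


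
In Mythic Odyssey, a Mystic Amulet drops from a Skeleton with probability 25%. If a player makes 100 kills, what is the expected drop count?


Expected drops = kills * (drop_rate / 100)
= 100 * (25 / 100)
= 100 * 0.25
= 25.0

25.0 drops


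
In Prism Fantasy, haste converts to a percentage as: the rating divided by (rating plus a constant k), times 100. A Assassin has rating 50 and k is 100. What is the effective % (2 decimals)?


effective% = rating / (rating + k) * 100
= 50 / (50 + 100) * 100
= 50 / 150 * 100
= 0.333333 * 100
= 33.33%

33.33%


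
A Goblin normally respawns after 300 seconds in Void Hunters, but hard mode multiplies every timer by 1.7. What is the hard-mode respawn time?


Respawn time = base * multiplier
= 300 * 1.7
= 510.0 seconds

510.0 seconds


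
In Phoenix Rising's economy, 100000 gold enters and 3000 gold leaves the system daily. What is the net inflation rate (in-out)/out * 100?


Net gold = 100000 - 3000 = 97000
Inflation rate = net / sunk * 100 = 97000 / 3000 * 100
= 32.333333 * 100
= 3233.33%

3233.33%


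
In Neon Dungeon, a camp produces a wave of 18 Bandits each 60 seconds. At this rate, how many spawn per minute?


Spawns per minute = count * (60 / interval)
= 18 * (60 / 60)
= 18 * 1.0
= 18.0

18.0 per minute


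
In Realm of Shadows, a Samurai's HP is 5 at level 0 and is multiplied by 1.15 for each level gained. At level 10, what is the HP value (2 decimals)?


value = base * growth^level
= 5 * 1.15^10
= 5 * 4.045558
= 20.23

20.23 HP


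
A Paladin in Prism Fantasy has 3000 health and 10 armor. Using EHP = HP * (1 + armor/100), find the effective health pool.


EHP = 3000 * (1 + 10/100)
= 3000 * (1 + 0.1)
= 3000 * 1.1
= 3300.0

3300.0 EHP


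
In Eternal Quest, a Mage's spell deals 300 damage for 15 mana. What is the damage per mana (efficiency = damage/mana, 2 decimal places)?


Efficiency = damage / mana
= 300 / 15
= 20.00

20.00 dmg/mana


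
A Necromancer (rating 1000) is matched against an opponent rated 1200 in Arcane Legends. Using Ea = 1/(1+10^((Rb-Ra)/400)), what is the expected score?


Elo expected score: Ea = 1/(1 + 10^((Rb-Ra)/400))
Rb - Ra = 1200 - 1000 = 200
(Rb-Ra)/400 = 200/400 = 0.5
10^0.5 = 3.162278
Ea = 1/(1 + 3.162278) = 1/4.162278 = 0.2403

0.2403


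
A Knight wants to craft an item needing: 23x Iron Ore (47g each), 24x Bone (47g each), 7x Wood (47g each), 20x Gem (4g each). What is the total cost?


Cost breakdown:
  Iron Ore: 23 * 47 = 1081
  Bone: 24 * 47 = 1128
  Wood: 7 * 47 = 329
  Gem: 20 * 4 = 80
Total = 1081 + 1128 + 329 + 80 = 2618

2618 gold


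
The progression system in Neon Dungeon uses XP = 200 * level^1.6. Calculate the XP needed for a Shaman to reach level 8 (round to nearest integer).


XP = 200 * level^1.6
Substitute level = 8:
XP = 200 * 8^1.6
= 200 * 27.8576
= 5572

5572 XP
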